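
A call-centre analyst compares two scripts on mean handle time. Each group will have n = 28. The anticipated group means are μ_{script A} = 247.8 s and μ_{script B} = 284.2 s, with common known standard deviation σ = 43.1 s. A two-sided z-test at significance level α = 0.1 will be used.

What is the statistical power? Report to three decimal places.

Standardized effect: d = |μ_{script A} − μ_{script B}| / σ = |247.8 − 284.2| / 43.1 = 0.8445
Noncentrality parameter: δ = d·√(n/2) = 0.8445 × √(28/2) = 3.1600
Critical value for a two-sided test at α = 0.1: z_{α/2} = 1.645.
Power = Φ(δ − 1.645) + Φ(−δ − 1.645) = Φ(1.515) + Φ(-4.805) = 0.9351 + 0.0000 = 0.9351.

Power ≈ 0.935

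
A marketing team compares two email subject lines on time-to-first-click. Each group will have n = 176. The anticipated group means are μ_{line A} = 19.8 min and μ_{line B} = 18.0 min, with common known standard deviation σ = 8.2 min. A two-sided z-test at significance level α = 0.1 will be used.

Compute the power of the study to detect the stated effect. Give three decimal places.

Power ≈ 0.661

Standardized effect: d = |μ_{line A} − μ_{line B}| / σ = |19.8 − 18.0| / 8.2 = 0.2195
Noncentrality parameter: δ = d·√(n/2) = 0.2195 × √(176/2) = 2.0592
Two-sided α = 0.1 → critical value z_{0.05} = 1.645.
Power = Φ(δ − 1.645) + Φ(−δ − 1.645) = Φ(0.414) + Φ(-3.704) = 0.6607 + 0.0001 = 0.6608.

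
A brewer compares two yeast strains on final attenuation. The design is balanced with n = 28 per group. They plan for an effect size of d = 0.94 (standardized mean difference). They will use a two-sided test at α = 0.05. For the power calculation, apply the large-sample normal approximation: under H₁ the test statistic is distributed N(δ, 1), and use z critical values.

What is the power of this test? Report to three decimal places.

Power ≈ 0.940

Noncentrality parameter: δ = d·√(n/2) = 0.94 × √(28/2) = 3.5172
Two-sided α = 0.05 → critical value z_{0.025} = 1.960.
Power = Φ(δ − 1.960) + Φ(−δ − 1.960) = Φ(1.557) + Φ(-5.477) = 0.9403 + 0.0000 = 0.9403.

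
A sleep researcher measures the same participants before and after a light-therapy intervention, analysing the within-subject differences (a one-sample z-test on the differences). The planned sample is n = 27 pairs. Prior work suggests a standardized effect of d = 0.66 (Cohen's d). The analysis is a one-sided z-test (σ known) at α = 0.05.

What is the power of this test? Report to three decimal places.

Noncentrality parameter: δ = d·√n = 0.66 × √27 = 3.4295
One-sided α = 0.05 → critical value z_{0.05} = 1.645.
Power = P(Z > 1.645 − δ) = Φ(1.785) = 0.9628.

Power ≈ 0.963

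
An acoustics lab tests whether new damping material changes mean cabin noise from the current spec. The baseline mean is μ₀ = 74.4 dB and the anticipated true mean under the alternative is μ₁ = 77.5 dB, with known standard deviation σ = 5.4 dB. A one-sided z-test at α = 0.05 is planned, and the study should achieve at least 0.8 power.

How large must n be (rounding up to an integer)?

n = 19

Standardized effect: d = |μ₁ − μ₀| / σ = |77.5 − 74.4| / 5.4 = 0.5741
For power 0.8 need Φ(δ − z_{0.05}) = 0.8, so δ = z_{0.05} + z_{0.20} = 1.645 + 0.842 = 2.486.
δ = d·√n ⇒ n = (δ/d)² = (2.486 / 0.5741)² = 18.76.
Round up to the next whole unit.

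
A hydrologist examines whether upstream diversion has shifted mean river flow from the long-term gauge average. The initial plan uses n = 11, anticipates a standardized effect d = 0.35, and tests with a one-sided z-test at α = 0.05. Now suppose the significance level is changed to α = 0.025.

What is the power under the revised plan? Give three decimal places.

Power ≈ 0.212

δ = d·√n = 0.35 × √11 = 1.1608 (unchanged). New critical value: z_{0.025} = 1.960.
Revised power = P(Z > 1.960 − δ) = Φ(-0.799) = 0.2121.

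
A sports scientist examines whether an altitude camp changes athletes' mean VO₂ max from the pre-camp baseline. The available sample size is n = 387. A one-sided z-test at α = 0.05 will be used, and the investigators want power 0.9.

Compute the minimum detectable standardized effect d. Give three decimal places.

d ≈ 0.149

Required noncentrality: δ = z_{0.05} + z_{0.10} = 1.645 + 1.282 = 2.926.
δ = d·√n ⇒ d = δ/√n = 2.926/√387 = 0.1488.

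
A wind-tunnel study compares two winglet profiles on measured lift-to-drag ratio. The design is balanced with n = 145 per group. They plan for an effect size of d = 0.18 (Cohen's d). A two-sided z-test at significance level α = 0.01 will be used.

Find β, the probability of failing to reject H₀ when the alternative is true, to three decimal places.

β ≈ 0.852

Noncentrality parameter: δ = d·√(n/2) = 0.18 × √(145/2) = 1.5326
Two-sided α = 0.01 → critical value z_{0.005} = 2.576.
Power = Φ(δ − 2.576) + Φ(−δ − 2.576) = Φ(-1.043) + Φ(-4.108) = 0.1484 + 0.0000 = 0.1485.
Type II error: β = 1 − power = 1 − 0.1485 = 0.8515.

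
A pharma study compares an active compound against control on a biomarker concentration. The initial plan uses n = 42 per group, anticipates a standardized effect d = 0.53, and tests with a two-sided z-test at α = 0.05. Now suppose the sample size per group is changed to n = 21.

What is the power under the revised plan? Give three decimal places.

Power ≈ 0.404

With n = 21 per group: δ = d·√(n/2) = 0.53 × √(21/2) = 1.7174. Critical value z_{0.025} = 1.960.
Revised power = Φ(δ − 1.960) + Φ(−δ − 1.960) = Φ(-0.243) + Φ(-3.677) = 0.4042 + 0.0001 = 0.4043.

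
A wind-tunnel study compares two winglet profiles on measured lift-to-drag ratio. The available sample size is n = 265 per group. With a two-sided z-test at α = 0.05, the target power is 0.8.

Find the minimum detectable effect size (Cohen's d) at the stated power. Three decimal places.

Required noncentrality: δ = z_{0.025} + z_{0.20} = 1.960 + 0.842 = 2.802.
(The second rejection-region term Φ(−δ − z_{α/2}) is negligible and dropped.)
δ = d·√(n/2) ⇒ d = δ/√(n/2) = 2.802/√(265/2) = 0.2434.

d ≈ 0.243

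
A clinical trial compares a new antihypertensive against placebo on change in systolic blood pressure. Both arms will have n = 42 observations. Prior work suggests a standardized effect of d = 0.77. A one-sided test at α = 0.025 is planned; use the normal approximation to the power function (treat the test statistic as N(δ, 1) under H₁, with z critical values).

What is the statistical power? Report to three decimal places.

Power ≈ 0.942

Noncentrality parameter: δ = d·√(n/2) = 0.77 × √(42/2) = 3.5286
One-sided α = 0.025 → critical value z_{0.025} = 1.960.
Power = P(Z > 1.960 − δ) = Φ(1.569) = 0.9416.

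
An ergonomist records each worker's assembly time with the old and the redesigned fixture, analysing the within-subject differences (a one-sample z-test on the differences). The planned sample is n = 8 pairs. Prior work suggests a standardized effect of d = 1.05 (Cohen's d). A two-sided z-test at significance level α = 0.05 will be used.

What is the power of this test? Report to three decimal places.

Power ≈ 0.844

Noncentrality parameter: δ = d·√n = 1.05 × √8 = 2.9698
Two-sided α = 0.05 → critical value z_{0.025} = 1.960.
Power = Φ(δ − 1.960) + Φ(−δ − 1.960) = Φ(1.010) + Φ(-4.930) = 0.8437 + 0.0000 = 0.8437.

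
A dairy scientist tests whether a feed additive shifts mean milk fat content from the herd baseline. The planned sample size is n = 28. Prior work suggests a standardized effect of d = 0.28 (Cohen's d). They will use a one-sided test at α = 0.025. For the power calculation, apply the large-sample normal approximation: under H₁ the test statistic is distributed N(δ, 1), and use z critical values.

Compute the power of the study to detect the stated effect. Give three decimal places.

Power ≈ 0.316

Noncentrality parameter: δ = d·√n = 0.28 × √28 = 1.4816
One-sided α = 0.025 → critical value z_{0.025} = 1.960.
Power = P(Z > 1.960 − δ) = Φ(-0.478) = 0.3162.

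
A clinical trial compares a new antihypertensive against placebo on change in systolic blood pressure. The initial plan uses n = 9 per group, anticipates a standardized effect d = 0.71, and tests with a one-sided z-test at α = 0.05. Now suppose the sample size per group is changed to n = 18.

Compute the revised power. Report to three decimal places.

With n = 18 per group: δ = d·√(n/2) = 0.71 × √(18/2) = 2.1300. Critical value z_{0.05} = 1.645.
Revised power = Φ(δ − 1.645) = Φ(0.485) = 0.6862.

Power ≈ 0.686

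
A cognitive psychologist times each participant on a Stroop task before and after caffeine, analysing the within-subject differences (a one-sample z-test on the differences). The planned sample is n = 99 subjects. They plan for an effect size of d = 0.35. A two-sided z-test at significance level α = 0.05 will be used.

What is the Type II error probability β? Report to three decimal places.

β ≈ 0.064

Noncentrality parameter: δ = d·√n = 0.35 × √99 = 3.4825
Two-sided α = 0.05 → critical value z_{0.025} = 1.960.
Power = Φ(δ − 1.960) + Φ(−δ − 1.960) = Φ(1.522) + Φ(-5.442) = 0.9361 + 0.0000 = 0.9361.
Type II error: β = 1 − power = 1 − 0.9361 = 0.0639.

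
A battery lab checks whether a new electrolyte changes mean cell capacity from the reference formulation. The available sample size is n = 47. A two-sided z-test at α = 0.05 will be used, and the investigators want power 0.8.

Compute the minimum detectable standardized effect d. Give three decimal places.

d ≈ 0.409

Need Φ(δ − 1.960) = 0.8, so δ = 1.960 + 0.842 = 2.802.
(The second rejection-region term Φ(−δ − z_{α/2}) is negligible and dropped.)
δ = d·√n ⇒ d = δ/√n = 2.802/√47 = 0.4087.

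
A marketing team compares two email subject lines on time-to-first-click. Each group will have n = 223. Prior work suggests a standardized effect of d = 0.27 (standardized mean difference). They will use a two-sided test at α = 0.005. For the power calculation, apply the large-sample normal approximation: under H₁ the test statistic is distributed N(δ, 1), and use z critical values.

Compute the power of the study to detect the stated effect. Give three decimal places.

Noncentrality parameter: δ = d·√(n/2) = 0.27 × √(223/2) = 2.8510
Critical value for a two-sided test at α = 0.005: z_{α/2} = 2.807.
Power = Φ(δ − 2.807) + Φ(−δ − 2.807) = Φ(0.044) + Φ(-5.658) = 0.5175 + 0.0000 = 0.5175.

Power ≈ 0.518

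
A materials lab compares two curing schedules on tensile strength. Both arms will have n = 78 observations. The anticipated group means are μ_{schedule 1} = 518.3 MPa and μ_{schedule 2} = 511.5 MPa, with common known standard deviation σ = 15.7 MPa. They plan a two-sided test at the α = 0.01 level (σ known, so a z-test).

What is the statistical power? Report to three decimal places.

Power ≈ 0.551

Standardized effect: d = |μ_{schedule 1} − μ_{schedule 2}| / σ = |518.3 − 511.5| / 15.7 = 0.4331
Noncentrality parameter: δ = d·√(n/2) = 0.4331 × √(78/2) = 2.7048
Critical value for a two-sided test at α = 0.01: z_{α/2} = 2.576.
Power = Φ(δ − 2.576) + Φ(−δ − 2.576) = Φ(0.129) + Φ(-5.281) = 0.5513 + 0.0000 = 0.5513.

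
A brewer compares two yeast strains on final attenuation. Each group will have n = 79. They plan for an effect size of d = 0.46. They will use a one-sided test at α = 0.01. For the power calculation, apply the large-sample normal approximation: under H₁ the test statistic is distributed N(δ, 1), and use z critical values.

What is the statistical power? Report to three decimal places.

Power ≈ 0.714

Noncentrality parameter: δ = d·√(n/2) = 0.46 × √(79/2) = 2.8911
One-sided α = 0.01 → critical value z_{0.01} = 2.326.
Power = P(Z > 2.326 − δ) = Φ(0.565) = 0.7139.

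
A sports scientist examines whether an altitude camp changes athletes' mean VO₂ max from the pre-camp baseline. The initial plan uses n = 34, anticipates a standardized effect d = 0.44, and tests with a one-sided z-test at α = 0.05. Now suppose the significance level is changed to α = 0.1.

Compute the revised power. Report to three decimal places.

Power ≈ 0.900

δ = d·√n = 0.44 × √34 = 2.5656 (unchanged). New critical value: z_{0.1} = 1.282.
Revised power = Φ(δ − 1.282) = Φ(1.284) = 0.9004.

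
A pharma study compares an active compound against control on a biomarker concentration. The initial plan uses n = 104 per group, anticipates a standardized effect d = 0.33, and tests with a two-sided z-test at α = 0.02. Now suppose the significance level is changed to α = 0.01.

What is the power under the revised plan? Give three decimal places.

Power ≈ 0.422

δ = d·√(n/2) = 0.33 × √(104/2) = 2.3797 (unchanged). New critical value: z_{0.005} = 2.576.
Revised power = Φ(δ − 2.576) + Φ(−δ − 2.576) = Φ(-0.196) + Φ(-4.955) = 0.4222 + 0.0000 = 0.4222.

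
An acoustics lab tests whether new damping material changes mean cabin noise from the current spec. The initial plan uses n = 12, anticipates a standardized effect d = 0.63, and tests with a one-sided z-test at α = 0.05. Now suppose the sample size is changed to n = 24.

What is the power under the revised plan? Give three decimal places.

Power ≈ 0.925

With n = 24: δ = d·√n = 0.63 × √24 = 3.0864. Critical value z_{0.05} = 1.645.
Revised power = Φ(δ − 1.645) = Φ(1.442) = 0.9253.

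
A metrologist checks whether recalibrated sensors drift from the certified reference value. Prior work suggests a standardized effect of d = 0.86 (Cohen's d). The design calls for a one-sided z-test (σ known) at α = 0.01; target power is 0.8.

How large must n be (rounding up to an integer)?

n = 14

Set Φ(δ − 2.326) = 0.8; then δ − 2.326 = Φ⁻¹(0.8) = 0.842, giving δ = 3.168.
δ = d·√n ⇒ n = (δ/d)² = (3.168 / 0.86)² = 13.57.
Round up to the next whole unit.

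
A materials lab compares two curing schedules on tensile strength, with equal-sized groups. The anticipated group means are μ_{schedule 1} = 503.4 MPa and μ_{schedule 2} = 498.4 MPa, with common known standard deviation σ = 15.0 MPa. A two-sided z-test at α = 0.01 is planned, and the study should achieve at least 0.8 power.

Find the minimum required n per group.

Standardized effect: d = |μ_{schedule 1} − μ_{schedule 2}| / σ = |503.4 − 498.4| / 15.0 = 0.3333
Set Φ(δ − 2.576) = 0.8; then δ − 2.576 = Φ⁻¹(0.8) = 0.842, giving δ = 3.417.
(Ignoring the negligible lower-tail rejection probability gives the usual closed-form inversion.)
δ = d·√(n/2) ⇒ n = 2(δ/d)² = 2 × (3.417 / 0.3333)² = 210.22.
Rounding up, n = 211 per group.

n = 211 per group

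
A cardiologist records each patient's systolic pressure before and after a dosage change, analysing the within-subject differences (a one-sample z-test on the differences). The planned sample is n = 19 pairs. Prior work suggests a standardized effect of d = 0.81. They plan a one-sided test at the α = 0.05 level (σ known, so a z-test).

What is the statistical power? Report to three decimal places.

Noncentrality parameter: δ = d·√n = 0.81 × √19 = 3.5307
Critical value for a one-sided test at α = 0.05: z_α = 1.645.
Power = P(Z > 1.645 − δ) = Φ(1.886) = 0.9703.

Power ≈ 0.970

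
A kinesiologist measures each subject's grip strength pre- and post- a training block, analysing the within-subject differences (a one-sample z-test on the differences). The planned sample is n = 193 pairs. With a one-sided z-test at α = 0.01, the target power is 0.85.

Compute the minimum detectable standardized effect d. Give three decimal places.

d ≈ 0.242

Need Φ(δ − 2.326) = 0.85, so δ = 2.326 + 1.036 = 3.363.
δ = d·√n ⇒ d = δ/√n = 3.363/√193 = 0.2421.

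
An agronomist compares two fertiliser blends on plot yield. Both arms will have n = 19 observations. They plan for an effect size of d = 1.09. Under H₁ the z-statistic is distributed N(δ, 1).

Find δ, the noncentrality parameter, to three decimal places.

The noncentrality parameter scales effect size by the design's sample-size factor: δ = d·√(n/2) = 1.09 × √(19/2) = 3.3596

δ ≈ 3.360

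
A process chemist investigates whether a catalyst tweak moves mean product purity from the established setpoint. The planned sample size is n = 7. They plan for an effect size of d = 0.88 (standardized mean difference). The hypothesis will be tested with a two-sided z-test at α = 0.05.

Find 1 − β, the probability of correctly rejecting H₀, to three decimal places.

Noncentrality parameter: δ = d·√n = 0.88 × √7 = 2.3283
Critical value for a two-sided test at α = 0.05: z_{α/2} = 1.960.
Power = Φ(δ − 1.960) + Φ(−δ − 1.960) = Φ(0.368) + Φ(-4.288) = 0.6437 + 0.0000 = 0.6437.

Power ≈ 0.644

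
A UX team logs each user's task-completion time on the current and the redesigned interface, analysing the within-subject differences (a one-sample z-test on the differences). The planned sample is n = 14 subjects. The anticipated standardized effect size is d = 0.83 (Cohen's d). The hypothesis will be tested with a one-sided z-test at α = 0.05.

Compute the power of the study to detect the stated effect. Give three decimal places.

Power ≈ 0.928

Noncentrality parameter: δ = d·√n = 0.83 × √14 = 3.1056
One-sided α = 0.05 → critical value z_{0.05} = 1.645.
Power = P(Z > 1.645 − δ) = Φ(1.461) = 0.9280.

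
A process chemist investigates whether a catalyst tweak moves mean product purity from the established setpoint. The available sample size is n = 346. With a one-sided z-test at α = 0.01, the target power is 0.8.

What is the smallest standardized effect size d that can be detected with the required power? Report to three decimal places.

Required noncentrality: δ = z_{0.01} + z_{0.20} = 2.326 + 0.842 = 3.168.
δ = d·√n ⇒ d = δ/√n = 3.168/√346 = 0.1703.

d ≈ 0.170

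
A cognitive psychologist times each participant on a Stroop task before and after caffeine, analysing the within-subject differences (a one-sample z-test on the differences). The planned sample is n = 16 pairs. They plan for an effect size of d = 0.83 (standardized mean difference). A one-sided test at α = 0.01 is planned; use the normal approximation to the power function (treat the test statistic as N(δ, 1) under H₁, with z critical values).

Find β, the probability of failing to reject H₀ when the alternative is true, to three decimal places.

β ≈ 0.160

Noncentrality parameter: δ = d·√n = 0.83 × √16 = 3.3200
One-sided α = 0.01 → critical value z_{0.01} = 2.326.
Power = P(Z > 2.326 − δ) = Φ(0.994) = 0.8398.
Type II error: β = 1 − power = 1 − 0.8398 = 0.1602.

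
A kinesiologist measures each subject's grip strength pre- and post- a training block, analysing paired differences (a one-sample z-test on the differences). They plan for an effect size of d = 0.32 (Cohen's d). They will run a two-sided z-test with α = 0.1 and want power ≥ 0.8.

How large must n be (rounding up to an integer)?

Set Φ(δ − 1.645) = 0.8; then δ − 1.645 = Φ⁻¹(0.8) = 0.842, giving δ = 2.486.
(For δ > 0 the lower-tail rejection region contributes negligibly to power, so the one-term inversion is standard.)
δ = d·√n ⇒ n = (δ/d)² = (2.486 / 0.32)² = 60.38.
Rounding up, n = 61.

n = 61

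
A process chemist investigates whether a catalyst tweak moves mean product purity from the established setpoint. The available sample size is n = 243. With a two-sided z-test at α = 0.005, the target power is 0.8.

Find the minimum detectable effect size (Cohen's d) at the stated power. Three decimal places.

Need Φ(δ − 2.807) = 0.8, so δ = 2.807 + 0.842 = 3.649.
(Lower-tail contribution to power is negligible for δ > 0.)
δ = d·√n ⇒ d = δ/√n = 3.649/√243 = 0.2341.

d ≈ 0.234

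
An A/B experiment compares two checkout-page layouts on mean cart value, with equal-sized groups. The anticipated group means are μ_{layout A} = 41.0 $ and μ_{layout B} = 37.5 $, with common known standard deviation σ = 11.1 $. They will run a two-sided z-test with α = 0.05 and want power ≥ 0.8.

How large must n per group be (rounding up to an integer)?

Standardized effect: d = |μ_{layout A} − μ_{layout B}| / σ = |41.0 − 37.5| / 11.1 = 0.3153
Set Φ(δ − 1.960) = 0.8; then δ − 1.960 = Φ⁻¹(0.8) = 0.842, giving δ = 2.802.
(Ignoring the negligible lower-tail rejection probability gives the usual closed-form inversion.)
δ = d·√(n/2) ⇒ n = 2(δ/d)² = 2 × (2.802 / 0.3153)² = 157.89.
Round up to the next whole unit.

n = 158 per group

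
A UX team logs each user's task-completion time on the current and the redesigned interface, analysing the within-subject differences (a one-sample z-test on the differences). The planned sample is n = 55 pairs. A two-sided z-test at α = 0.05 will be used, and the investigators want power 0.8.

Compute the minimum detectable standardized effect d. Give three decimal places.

d ≈ 0.378

Required noncentrality: δ = z_{0.025} + z_{0.20} = 1.960 + 0.842 = 2.802.
(Lower-tail contribution to power is negligible for δ > 0.)
δ = d·√n ⇒ d = δ/√n = 2.802/√55 = 0.3778.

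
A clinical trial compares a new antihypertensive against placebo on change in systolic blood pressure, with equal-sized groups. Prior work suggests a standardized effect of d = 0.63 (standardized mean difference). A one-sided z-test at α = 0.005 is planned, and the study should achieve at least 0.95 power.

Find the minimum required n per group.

For power 0.95 need Φ(δ − z_{0.005}) = 0.95, so δ = z_{0.005} + z_{0.05} = 2.576 + 1.645 = 4.221.
δ = d·√(n/2) ⇒ n = 2(δ/d)² = 2 × (4.221 / 0.63)² = 89.77.
Rounding up, n = 90 per group.

n = 90 per group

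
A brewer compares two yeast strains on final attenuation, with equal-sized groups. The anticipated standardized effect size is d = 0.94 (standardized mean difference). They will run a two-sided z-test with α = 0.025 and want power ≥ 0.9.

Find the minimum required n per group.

Set Φ(δ − 2.241) = 0.9; then δ − 2.241 = Φ⁻¹(0.9) = 1.282, giving δ = 3.523.
(Ignoring the negligible lower-tail rejection probability gives the usual closed-form inversion.)
δ = d·√(n/2) ⇒ n = 2(δ/d)² = 2 × (3.523 / 0.94)² = 28.09.
Round up to the next whole unit.

n = 29 per group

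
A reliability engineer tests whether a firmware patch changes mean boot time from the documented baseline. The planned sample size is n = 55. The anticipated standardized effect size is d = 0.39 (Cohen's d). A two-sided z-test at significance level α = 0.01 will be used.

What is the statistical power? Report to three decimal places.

Noncentrality parameter: δ = d·√n = 0.39 × √55 = 2.8923
Critical value for a two-sided test at α = 0.01: z_{α/2} = 2.576.
Power = Φ(δ − 2.576) + Φ(−δ − 2.576) = Φ(0.316) + Φ(-5.468) = 0.6242 + 0.0000 = 0.6242.

Power ≈ 0.624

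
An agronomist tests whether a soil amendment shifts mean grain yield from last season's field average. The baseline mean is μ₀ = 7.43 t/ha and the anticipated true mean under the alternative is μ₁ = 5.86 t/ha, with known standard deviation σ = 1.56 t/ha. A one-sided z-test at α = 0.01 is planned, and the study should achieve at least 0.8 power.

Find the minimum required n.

Standardized effect: d = |μ₁ − μ₀| / σ = |5.86 − 7.43| / 1.56 = 1.0064
For power 0.8 need Φ(δ − z_{0.01}) = 0.8, so δ = z_{0.01} + z_{0.20} = 2.326 + 0.842 = 3.168.
δ = d·√n ⇒ n = (δ/d)² = (3.168 / 1.0064)² = 9.91.
Rounding up, n = 10.

n = 10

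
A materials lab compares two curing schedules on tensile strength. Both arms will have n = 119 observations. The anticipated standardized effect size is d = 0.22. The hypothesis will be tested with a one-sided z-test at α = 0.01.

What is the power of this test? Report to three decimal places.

Noncentrality parameter: δ = d·√(n/2) = 0.22 × √(119/2) = 1.6970
Critical value for a one-sided test at α = 0.01: z_α = 2.326.
Power = Φ(δ − 2.326) = Φ(-0.629) = 0.2646.

Power ≈ 0.265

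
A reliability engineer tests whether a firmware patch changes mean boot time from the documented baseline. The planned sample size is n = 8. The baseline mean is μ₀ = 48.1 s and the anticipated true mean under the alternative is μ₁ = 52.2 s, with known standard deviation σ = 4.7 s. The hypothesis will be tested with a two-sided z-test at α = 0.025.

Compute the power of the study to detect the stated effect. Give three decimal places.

Standardized effect: d = |μ₁ − μ₀| / σ = |52.2 − 48.1| / 4.7 = 0.8723
Noncentrality parameter: δ = d·√n = 0.8723 × √8 = 2.4674
Two-sided α = 0.025 → critical value z_{0.0125} = 2.241.
Power = Φ(δ − 2.241) + Φ(−δ − 2.241) = Φ(0.226) + Φ(-4.709) = 0.5894 + 0.0000 = 0.5894.

Power ≈ 0.589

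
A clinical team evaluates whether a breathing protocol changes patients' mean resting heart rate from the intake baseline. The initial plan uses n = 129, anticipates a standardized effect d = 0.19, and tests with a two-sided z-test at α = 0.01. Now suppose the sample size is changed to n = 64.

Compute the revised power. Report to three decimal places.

Power ≈ 0.146

With n = 64: δ = d·√n = 0.19 × √64 = 1.5200. Critical value z_{0.005} = 2.576.
Revised power = Φ(δ − 2.576) + Φ(−δ − 2.576) = Φ(-1.056) + Φ(-4.096) = 0.1455 + 0.0000 = 0.1455.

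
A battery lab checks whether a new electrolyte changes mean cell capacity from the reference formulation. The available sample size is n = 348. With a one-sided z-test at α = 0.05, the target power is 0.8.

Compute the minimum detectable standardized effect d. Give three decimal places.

d ≈ 0.133

Required noncentrality: δ = z_{0.05} + z_{0.20} = 1.645 + 0.842 = 2.486.
δ = d·√n ⇒ d = δ/√n = 2.486/√348 = 0.1333.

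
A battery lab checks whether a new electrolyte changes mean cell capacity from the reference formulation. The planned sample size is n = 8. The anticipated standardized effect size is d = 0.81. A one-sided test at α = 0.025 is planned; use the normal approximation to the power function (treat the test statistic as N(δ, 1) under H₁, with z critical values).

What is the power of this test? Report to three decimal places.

Noncentrality parameter: δ = d·√n = 0.81 × √8 = 2.2910
One-sided α = 0.025 → critical value z_{0.025} = 1.960.
Power = Φ(δ − 1.960) = Φ(0.331) = 0.6297.

Power ≈ 0.630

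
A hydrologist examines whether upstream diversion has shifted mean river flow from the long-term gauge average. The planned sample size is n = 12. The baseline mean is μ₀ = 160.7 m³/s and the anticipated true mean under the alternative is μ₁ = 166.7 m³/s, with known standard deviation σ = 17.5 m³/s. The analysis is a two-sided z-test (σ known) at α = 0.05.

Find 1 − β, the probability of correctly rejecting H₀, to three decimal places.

Power ≈ 0.221

Standardized effect: d = |μ₁ − μ₀| / σ = |166.7 − 160.7| / 17.5 = 0.3429
Noncentrality parameter: δ = d·√n = 0.3429 × √12 = 1.1877
Critical value for a two-sided test at α = 0.05: z_{α/2} = 1.960.
Power = Φ(δ − 1.960) + Φ(−δ − 1.960) = Φ(-0.772) + Φ(-3.148) = 0.2200 + 0.0008 = 0.2208.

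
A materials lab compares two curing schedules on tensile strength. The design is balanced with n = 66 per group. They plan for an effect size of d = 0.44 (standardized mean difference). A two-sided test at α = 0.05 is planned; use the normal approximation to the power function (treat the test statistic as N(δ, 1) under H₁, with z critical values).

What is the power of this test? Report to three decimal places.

Power ≈ 0.715

Noncentrality parameter: δ = d·√(n/2) = 0.44 × √(66/2) = 2.5276
Critical value for a two-sided test at α = 0.05: z_{α/2} = 1.960.
Power = Φ(δ − 1.960) + Φ(−δ − 1.960) = Φ(0.568) + Φ(-4.488) = 0.7149 + 0.0000 = 0.7149.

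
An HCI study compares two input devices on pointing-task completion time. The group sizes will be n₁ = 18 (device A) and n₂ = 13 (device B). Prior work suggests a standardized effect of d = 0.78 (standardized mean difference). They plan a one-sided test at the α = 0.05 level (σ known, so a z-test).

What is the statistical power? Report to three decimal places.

Noncentrality parameter: δ = d / √(1/n₁ + 1/n₂) = 0.78 / √(1/18 + 1/13) = 2.1430
One-sided α = 0.05 → critical value z_{0.05} = 1.645.
Power = Φ(δ − 1.645) = Φ(0.498) = 0.6908.

Power ≈ 0.691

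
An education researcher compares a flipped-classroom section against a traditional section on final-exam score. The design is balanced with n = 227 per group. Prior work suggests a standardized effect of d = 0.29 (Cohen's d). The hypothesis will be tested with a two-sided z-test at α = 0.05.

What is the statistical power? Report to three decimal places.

Noncentrality parameter: δ = d·√(n/2) = 0.29 × √(227/2) = 3.0896
Two-sided α = 0.05 → critical value z_{0.025} = 1.960.
Power = Φ(δ − 1.960) + Φ(−δ − 1.960) = Φ(1.130) + Φ(-5.050) = 0.8707 + 0.0000 = 0.8707.

Power ≈ 0.871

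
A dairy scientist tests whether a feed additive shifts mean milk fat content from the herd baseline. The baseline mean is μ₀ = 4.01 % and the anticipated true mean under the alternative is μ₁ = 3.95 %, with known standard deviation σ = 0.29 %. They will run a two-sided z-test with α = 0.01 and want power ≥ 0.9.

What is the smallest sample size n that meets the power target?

n = 348

Standardized effect: d = |μ₁ − μ₀| / σ = |3.95 − 4.01| / 0.29 = 0.2069
Set Φ(δ − 2.576) = 0.9; then δ − 2.576 = Φ⁻¹(0.9) = 1.282, giving δ = 3.857.
(For δ > 0 the lower-tail rejection region contributes negligibly to power, so the one-term inversion is standard.)
δ = d·√n ⇒ n = (δ/d)² = (3.857 / 0.2069)² = 347.60.
Rounding up, n = 348.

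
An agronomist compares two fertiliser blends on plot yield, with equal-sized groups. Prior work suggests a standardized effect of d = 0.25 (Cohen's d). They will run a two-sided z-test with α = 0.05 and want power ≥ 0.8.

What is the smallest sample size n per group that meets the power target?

n = 252 per group

For power 0.8 need Φ(δ − z_{0.025}) = 0.8, so δ = z_{0.025} + z_{0.20} = 1.960 + 0.842 = 2.802.
(Ignoring the negligible lower-tail rejection probability gives the usual closed-form inversion.)
δ = d·√(n/2) ⇒ n = 2(δ/d)² = 2 × (2.802 / 0.25)² = 251.16.
Round up to the next whole unit.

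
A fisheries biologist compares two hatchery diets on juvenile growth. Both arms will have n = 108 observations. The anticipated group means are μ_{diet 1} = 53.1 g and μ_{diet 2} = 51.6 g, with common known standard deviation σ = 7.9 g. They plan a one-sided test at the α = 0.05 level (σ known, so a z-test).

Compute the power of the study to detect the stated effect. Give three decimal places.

Power ≈ 0.401

Standardized effect: d = |μ_{diet 1} − μ_{diet 2}| / σ = |53.1 − 51.6| / 7.9 = 0.1899
Noncentrality parameter: δ = d·√(n/2) = 0.1899 × √(108/2) = 1.3953
Critical value for a one-sided test at α = 0.05: z_α = 1.645.
Power = P(Z > 1.645 − δ) = Φ(-0.250) = 0.4015.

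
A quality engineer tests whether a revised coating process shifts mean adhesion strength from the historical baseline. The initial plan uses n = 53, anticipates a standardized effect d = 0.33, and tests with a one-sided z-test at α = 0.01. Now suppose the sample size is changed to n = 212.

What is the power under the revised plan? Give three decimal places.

Power ≈ 0.993

With n = 212: δ = d·√n = 0.33 × √212 = 4.8049. Critical value z_{0.01} = 2.326.
Revised power = P(Z > 2.326 − δ) = Φ(2.479) = 0.9934.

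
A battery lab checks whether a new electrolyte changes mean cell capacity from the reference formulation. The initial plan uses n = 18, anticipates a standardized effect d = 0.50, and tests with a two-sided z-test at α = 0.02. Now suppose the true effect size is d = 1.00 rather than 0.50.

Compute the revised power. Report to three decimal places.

Power ≈ 0.972

With d = 1.00: δ = d·√n = 1.00 × √18 = 4.2426. Critical value z_{0.01} = 2.326.
Revised power = Φ(δ − 2.326) + Φ(−δ − 2.326) = Φ(1.916) + Φ(-6.569) = 0.9723 + 0.0000 = 0.9723.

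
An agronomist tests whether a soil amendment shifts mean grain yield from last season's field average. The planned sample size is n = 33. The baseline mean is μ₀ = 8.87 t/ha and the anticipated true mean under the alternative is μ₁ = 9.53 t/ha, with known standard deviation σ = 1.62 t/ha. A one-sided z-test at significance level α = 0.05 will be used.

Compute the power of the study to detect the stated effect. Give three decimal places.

Standardized effect: d = |μ₁ − μ₀| / σ = |9.53 − 8.87| / 1.62 = 0.4074
Noncentrality parameter: δ = d·√n = 0.4074 × √33 = 2.3404
Critical value for a one-sided test at α = 0.05: z_α = 1.645.
Power = P(Z > 1.645 − δ) = Φ(0.696) = 0.7566.

Power ≈ 0.757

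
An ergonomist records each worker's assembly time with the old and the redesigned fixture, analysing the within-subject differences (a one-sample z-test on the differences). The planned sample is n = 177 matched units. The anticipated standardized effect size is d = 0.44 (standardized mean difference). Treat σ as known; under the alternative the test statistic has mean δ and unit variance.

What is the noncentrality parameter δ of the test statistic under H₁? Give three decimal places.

δ ≈ 5.854

The noncentrality parameter scales effect size by the design's sample-size factor: δ = d·√n = 0.44 × √177 = 5.8538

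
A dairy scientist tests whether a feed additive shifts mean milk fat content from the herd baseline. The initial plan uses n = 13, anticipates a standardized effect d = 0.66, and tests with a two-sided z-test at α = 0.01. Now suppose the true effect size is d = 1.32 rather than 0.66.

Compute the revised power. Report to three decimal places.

Power ≈ 0.986

With d = 1.32: δ = d·√n = 1.32 × √13 = 4.7593. Critical value z_{0.005} = 2.576.
Revised power = Φ(δ − 2.576) + Φ(−δ − 2.576) = Φ(2.183) + Φ(-7.335) = 0.9855 + 0.0000 = 0.9855.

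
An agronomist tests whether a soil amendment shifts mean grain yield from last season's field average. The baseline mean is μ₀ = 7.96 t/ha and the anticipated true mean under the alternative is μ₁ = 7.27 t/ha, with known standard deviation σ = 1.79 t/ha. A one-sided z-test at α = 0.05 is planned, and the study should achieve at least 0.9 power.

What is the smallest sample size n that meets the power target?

n = 58

Standardized effect: d = |μ₁ − μ₀| / σ = |7.27 − 7.96| / 1.79 = 0.3855
Set Φ(δ − 1.645) = 0.9; then δ − 1.645 = Φ⁻¹(0.9) = 1.282, giving δ = 2.926.
δ = d·√n ⇒ n = (δ/d)² = (2.926 / 0.3855)² = 57.63.
Round up to the next whole unit.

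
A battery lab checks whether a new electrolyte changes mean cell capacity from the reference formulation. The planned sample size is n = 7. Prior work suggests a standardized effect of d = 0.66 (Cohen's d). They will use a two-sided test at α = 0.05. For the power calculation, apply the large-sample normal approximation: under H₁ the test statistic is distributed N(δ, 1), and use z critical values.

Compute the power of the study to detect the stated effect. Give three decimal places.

Noncentrality parameter: δ = d·√n = 0.66 × √7 = 1.7462
Two-sided α = 0.05 → critical value z_{0.025} = 1.960.
Power = Φ(δ − 1.960) + Φ(−δ − 1.960) = Φ(-0.214) + Φ(-3.706) = 0.4154 + 0.0001 = 0.4155.

Power ≈ 0.415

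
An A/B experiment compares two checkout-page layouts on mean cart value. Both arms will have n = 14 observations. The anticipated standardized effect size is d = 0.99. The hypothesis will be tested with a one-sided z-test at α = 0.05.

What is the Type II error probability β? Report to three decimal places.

β ≈ 0.165

Noncentrality parameter: δ = d·√(n/2) = 0.99 × √(14/2) = 2.6193
One-sided α = 0.05 → critical value z_{0.05} = 1.645.
Power = P(Z > 1.645 − δ) = Φ(0.974) = 0.8351.
Type II error: β = 1 − power = 1 − 0.8351 = 0.1649.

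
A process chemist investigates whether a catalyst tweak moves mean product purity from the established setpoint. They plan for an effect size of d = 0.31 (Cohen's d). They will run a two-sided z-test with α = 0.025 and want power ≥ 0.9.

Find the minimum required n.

n = 130

Set Φ(δ − 2.241) = 0.9; then δ − 2.241 = Φ⁻¹(0.9) = 1.282, giving δ = 3.523.
(The Φ(−δ − z_{α/2}) term is vanishingly small for δ > 0 and is dropped in the standard sample-size formula.)
δ = d·√n ⇒ n = (δ/d)² = (3.523 / 0.31)² = 129.15.
Rounding up, n = 130.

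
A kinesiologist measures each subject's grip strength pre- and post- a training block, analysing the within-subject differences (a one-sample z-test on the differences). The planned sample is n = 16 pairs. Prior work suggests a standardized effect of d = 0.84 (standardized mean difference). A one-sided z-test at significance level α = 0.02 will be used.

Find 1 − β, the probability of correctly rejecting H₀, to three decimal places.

Power ≈ 0.904

Noncentrality parameter: δ = d·√n = 0.84 × √16 = 3.3600
Critical value for a one-sided test at α = 0.02: z_α = 2.054.
Power = P(Z > 2.054 − δ) = Φ(1.306) = 0.9043.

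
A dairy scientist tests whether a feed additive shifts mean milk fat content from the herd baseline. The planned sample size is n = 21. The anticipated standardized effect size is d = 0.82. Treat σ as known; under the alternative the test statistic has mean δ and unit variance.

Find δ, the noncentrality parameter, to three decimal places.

δ ≈ 3.758

The noncentrality parameter scales effect size by the design's sample-size factor: δ = d·√n = 0.82 × √21 = 3.7577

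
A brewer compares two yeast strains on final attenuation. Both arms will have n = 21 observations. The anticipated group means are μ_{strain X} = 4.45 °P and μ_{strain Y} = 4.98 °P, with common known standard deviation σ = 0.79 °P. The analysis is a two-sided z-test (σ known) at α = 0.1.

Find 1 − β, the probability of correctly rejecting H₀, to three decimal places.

Power ≈ 0.702

Standardized effect: d = |μ_{strain X} − μ_{strain Y}| / σ = |4.45 − 4.98| / 0.79 = 0.6709
Noncentrality parameter: δ = d·√(n/2) = 0.6709 × √(21/2) = 2.1739
Two-sided α = 0.1 → critical value z_{0.05} = 1.645.
Power = Φ(δ − 1.645) + Φ(−δ − 1.645) = Φ(0.529) + Φ(-3.819) = 0.7016 + 0.0001 = 0.7017.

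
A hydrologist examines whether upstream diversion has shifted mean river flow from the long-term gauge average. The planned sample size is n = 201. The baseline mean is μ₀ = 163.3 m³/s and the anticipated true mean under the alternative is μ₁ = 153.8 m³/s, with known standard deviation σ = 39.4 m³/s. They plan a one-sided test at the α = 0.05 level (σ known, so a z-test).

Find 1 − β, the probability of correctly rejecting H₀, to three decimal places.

Power ≈ 0.962

Standardized effect: d = |μ₁ − μ₀| / σ = |153.8 − 163.3| / 39.4 = 0.2411
Noncentrality parameter: δ = d·√n = 0.2411 × √201 = 3.4184
Critical value for a one-sided test at α = 0.05: z_α = 1.645.
Power = P(Z > 1.645 − δ) = Φ(1.774) = 0.9619.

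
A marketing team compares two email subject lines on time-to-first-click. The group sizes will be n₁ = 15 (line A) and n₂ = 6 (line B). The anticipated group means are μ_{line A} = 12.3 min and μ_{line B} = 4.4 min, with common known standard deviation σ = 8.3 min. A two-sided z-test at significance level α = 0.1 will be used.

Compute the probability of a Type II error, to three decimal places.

β ≈ 0.372

Standardized effect: d = |μ_{line A} − μ_{line B}| / σ = |12.3 − 4.4| / 8.3 = 0.9518
Noncentrality parameter: δ = d / √(1/n₁ + 1/n₂) = 0.9518 / √(1/15 + 1/6) = 1.9704
Two-sided α = 0.1 → critical value z_{0.05} = 1.645.
Power = Φ(δ − 1.645) + Φ(−δ − 1.645) = Φ(0.326) + Φ(-3.615) = 0.6276 + 0.0002 = 0.6278.
Type II error: β = 1 − power = 1 − 0.6278 = 0.3722.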